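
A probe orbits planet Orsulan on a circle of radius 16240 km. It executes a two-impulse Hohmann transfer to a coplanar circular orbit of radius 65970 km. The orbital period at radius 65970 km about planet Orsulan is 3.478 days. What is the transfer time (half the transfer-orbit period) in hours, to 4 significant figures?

From Kepler's third law T² = 4π²r³/μ at r = 65970 km, T = 3.478 days = 3.478 × 86400 s = 3.004992×10^5 s: μ = 4π²r³/T² = 1.25520×10^5 km³/s².
Semi-major axis of the transfer orbit: a_t = (16240 + 65970)/2 = 41105 km.
Transfer time t = π√(a_t³/μ) = π√((41105)³ / 1.25520×10^5) = 73900 s.
Converting: 73900 s ÷ 3600 s/hour = 20.53 hours.

t = 20.53 hours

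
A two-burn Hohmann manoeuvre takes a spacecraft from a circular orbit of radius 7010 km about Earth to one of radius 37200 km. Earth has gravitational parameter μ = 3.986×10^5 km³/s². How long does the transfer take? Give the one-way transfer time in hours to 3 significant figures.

Semi-major axis of the transfer orbit: a_t = (7010 + 37200)/2 = 22105 km.
Transfer time t = π√(a_t³/μ) = π√((22105)³ / 3.986×10^5) = 16350 s.
Converting: 16350 s ÷ 3600 s/hour = 4.54 hours.

t = 4.54 hours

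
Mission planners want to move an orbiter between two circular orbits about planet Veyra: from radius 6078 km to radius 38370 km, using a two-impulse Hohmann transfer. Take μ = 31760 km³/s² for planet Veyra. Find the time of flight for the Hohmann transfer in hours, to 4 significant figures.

Transfer-ellipse semi-major axis a_t = (r₁ + r₂)/2 = (6078 + 38370)/2 = 22224 km.
By Kepler's third law the transfer-orbit period is T = 2π√(a_t³/μ), so t = T/2 = 58400 s.
Converting: 58400 s ÷ 3600 s/hour = 16.22 hours.

t = 16.22 hours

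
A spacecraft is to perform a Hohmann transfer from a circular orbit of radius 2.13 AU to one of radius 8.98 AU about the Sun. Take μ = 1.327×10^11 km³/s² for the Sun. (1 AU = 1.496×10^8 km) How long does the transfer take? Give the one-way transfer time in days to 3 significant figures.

In km: r₁ = 2.13 × 1.496×10^8 = 3.18648×10^8 km; r₂ = 8.98 × 1.496×10^8 = 1.343408×10^9 km.
The Hohmann ellipse has a_t = (r₁ + r₂)/2 = 8.31028×10^8 km.
Half the transfer-orbit period gives t = π√(a_t³/μ) = 2.066×10^8 s.
Converting: 2.066×10^8 s ÷ 86400 s/day = 2390 days.

t = 2390 days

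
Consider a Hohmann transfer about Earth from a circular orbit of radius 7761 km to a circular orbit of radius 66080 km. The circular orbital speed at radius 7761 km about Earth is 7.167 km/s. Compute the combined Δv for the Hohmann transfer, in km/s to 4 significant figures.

From the circular-orbit relation v² = μ/r at r = 7761 km: μ = v²r = (7.167)² × 7761 = 3.98651×10^5 km³/s².
Transfer-ellipse semi-major axis a_t = (r₁ + r₂)/2 = (7761 + 66080)/2 = 36920.5 km.
Circular speed at r₁: v₁ = √(μ/r₁) = √(3.98651×10^5/7761) = 7.167 km/s.
On the transfer ellipse at r₁, v² = μ(2/r − 1/a) gives v_p = √[μ(2/r₁ − 1/a_t)] = 9.588 km/s.
First burn Δv₁ = |v_p − v₁| = 2.421 km/s.
Circular speed at r₂: v₂ = √(μ/r₂) = 2.456 km/s.
Transfer-orbit speed at r₂: v_a = √[μ(2/r₂ − 1/a_t)] = 1.126 km/s.
Second burn Δv₂ = |v₂ − v_a| = 1.330 km/s.
Total Δv = Δv₁ + Δv₂ = 3.751 km/s.

Δv = 3.751 km/s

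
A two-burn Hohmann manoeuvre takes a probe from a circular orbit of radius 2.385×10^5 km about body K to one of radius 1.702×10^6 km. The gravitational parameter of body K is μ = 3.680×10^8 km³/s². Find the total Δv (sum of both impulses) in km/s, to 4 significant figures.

Δv = 20.16 km/s

The Hohmann ellipse has a_t = (r₁ + r₂)/2 = 9.7025×10^5 km.
At r₁ the circular-orbit speed is v₁ = √(μ/r₁) = 39.281 km/s.
On the transfer ellipse at r₁, v² = μ(2/r − 1/a) gives v_p = √[μ(2/r₁ − 1/a_t)] = 52.026 km/s.
First burn Δv₁ = |v_p − v₁| = 12.745 km/s.
Circular speed at r₂: v₂ = √(μ/r₂) = 14.7043 km/s.
Transfer-orbit speed at r₂: v_a = √[μ(2/r₂ − 1/a_t)] = 7.29032 km/s.
Second burn Δv₂ = |v₂ − v_a| = 7.4140 km/s.
Δv = Δv₁ + Δv₂ = 12.745 + 7.4140 = 20.16 km/s.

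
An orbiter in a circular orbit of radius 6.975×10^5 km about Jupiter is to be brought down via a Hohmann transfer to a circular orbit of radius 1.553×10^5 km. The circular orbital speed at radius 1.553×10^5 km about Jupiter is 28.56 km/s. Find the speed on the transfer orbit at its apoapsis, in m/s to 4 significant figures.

v = 8133 m/s

From the circular-orbit relation v² = μ/r at r = 1.553×10^5 km: μ = v²r = (28.56)² × 1.553×10^5 = 1.26674×10^8 km³/s².
Semi-major axis of the transfer orbit: a_t = (6.975×10^5 + 1.553×10^5)/2 = 4.264×10^5 km.
The apoapsis of the transfer ellipse is at r = 6.975×10^5 km.
Applying v² = μ(2/r − 1/a_t): v = 8.133 km/s.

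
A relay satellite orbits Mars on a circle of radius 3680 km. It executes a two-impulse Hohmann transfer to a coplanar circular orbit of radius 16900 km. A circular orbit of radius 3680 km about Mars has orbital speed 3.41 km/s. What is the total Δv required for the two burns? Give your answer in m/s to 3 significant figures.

Δv = 1600 m/s

From the circular-orbit relation v² = μ/r at r = 3680 km: μ = v²r = (3.41)² × 3680 = 42791.4 km³/s².
Semi-major axis of the transfer orbit: a_t = (3680 + 16900)/2 = 10290 km.
Circular speed at r₁: v₁ = √(μ/r₁) = √(42791.4/3680) = 3.4100 km/s.
On the transfer ellipse at r₁, v² = μ(2/r − 1/a) gives v_p = √[μ(2/r₁ − 1/a_t)] = 4.3701 km/s.
First burn Δv₁ = |v_p − v₁| = 0.9601 km/s.
At r₂, v₂ = √(μ/r₂) = 1.5912 km/s.
Transfer-orbit speed at r₂: v_a = √[μ(2/r₂ − 1/a_t)] = 0.95159 km/s.
Second burn Δv₂ = |v₂ − v_a| = 0.6396 km/s.
Δv = Δv₁ + Δv₂ = 0.9601 + 0.6396 = 1.600 km/s.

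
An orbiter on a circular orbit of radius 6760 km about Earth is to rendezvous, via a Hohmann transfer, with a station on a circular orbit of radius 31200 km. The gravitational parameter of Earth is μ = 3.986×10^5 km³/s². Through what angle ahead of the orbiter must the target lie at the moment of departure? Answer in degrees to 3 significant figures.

φ = 94.6°

Transfer-ellipse semi-major axis a_t = (r₁ + r₂)/2 = (6760 + 31200)/2 = 18980 km.
Transfer time t = π√(a_t³/μ) = 13011.4 s.
The target's mean motion on its circular orbit is ω₂ = √(μ/r₂³) = 1.14561×10^-4 rad/s.
Angle swept by the target during transfer: ω₂·t = 1.4906 rad = 85.41°.
Arrival is 180° from departure on the ellipse, so φ = 180° − 85.41° = 94.6°.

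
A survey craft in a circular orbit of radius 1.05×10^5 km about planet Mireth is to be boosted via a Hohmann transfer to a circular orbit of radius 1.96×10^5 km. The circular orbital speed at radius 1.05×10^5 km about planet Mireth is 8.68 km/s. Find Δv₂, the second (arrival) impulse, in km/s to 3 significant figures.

From the circular-orbit relation v² = μ/r at r = 1.05×10^5 km: μ = v²r = (8.68)² × 1.05×10^5 = 7.91095×10^6 km³/s².
The Hohmann ellipse has a_t = (r₁ + r₂)/2 = 1.505×10^5 km.
On the circular orbit at r = 1.960×10^5 km, v_c = √(μ/r) = 6.35311 km/s.
Transfer-orbit speed at the same r (vis-viva, a = a_t): v_t = √[μ(2/r − 1/a_t)] = 5.30656 km/s.
Δv₂ = |v_t − v_c| = |5.30656 − 6.35311| = 1.047 km/s.

Δv₂ = 1.05 km/s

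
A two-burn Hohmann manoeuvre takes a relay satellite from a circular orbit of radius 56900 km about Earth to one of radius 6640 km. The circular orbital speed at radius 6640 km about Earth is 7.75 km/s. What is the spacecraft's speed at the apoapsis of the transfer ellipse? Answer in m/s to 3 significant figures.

From the circular-orbit relation v² = μ/r at r = 6640 km: μ = v²r = (7.75)² × 6640 = 3.98815×10^5 km³/s².
Transfer-ellipse semi-major axis a_t = (r₁ + r₂)/2 = (56900 + 6640)/2 = 31770 km.
The apoapsis of the transfer ellipse is at r = 56900 km.
From the vis-viva equation, v = √[μ(2/r − 1/a_t)] = 1.210 km/s.

v = 1210 m/s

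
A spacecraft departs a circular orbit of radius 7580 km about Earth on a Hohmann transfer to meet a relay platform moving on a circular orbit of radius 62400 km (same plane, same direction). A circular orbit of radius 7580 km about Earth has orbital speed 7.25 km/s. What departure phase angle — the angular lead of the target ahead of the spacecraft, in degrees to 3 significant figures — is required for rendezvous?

φ = 104°

From the circular-orbit relation v² = μ/r at r = 7580 km: μ = v²r = (7.25)² × 7580 = 3.98424×10^5 km³/s².
Transfer-ellipse semi-major axis a_t = (r₁ + r₂)/2 = (7580 + 62400)/2 = 34990 km.
Transfer time t = π√(a_t³/μ) = 32576 s.
Target angular speed ω₂ = √(μ/r₂³) = 4.0494×10^-5 rad/s.
Angle swept by the target during transfer: ω₂·t = 1.3191 rad = 75.58°.
Arrival is 180° from departure on the ellipse, so φ = 180° − 75.58° = 104°.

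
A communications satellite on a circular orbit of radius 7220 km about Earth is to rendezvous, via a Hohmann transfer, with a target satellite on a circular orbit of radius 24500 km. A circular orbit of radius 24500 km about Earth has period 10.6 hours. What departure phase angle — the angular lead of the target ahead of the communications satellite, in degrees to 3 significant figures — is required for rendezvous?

From Kepler's third law T² = 4π²r³/μ at r = 24500 km, T = 10.6 hours = 10.6 × 3600 s = 38160 s: μ = 4π²r³/T² = 3.98695×10^5 km³/s².
Transfer-ellipse semi-major axis a_t = (r₁ + r₂)/2 = (7220 + 24500)/2 = 15860 km.
The half-period of the transfer ellipse is t = π√(a_t³/μ) = 9937.657 s.
The target's mean motion on its circular orbit is ω₂ = √(μ/r₂³) = 1.646537×10^-4 rad/s.
Angle swept by the target during transfer: ω₂·t = 1.63627 rad = 93.751°.
Arrival is 180° from departure on the ellipse, so φ = 180° − 93.751° = 86.2°.

φ = 86.2°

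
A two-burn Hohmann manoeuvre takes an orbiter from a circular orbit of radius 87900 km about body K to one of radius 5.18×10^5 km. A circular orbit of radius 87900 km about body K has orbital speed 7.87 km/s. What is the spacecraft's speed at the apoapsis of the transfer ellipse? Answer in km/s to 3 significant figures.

v = 1.75 km/s

From the circular-orbit relation v² = μ/r at r = 87900 km: μ = v²r = (7.87)² × 87900 = 5.44425×10^6 km³/s².
Transfer-ellipse semi-major axis a_t = (r₁ + r₂)/2 = (87900 + 5.180×10^5)/2 = 3.0295×10^5 km.
At apoapsis, r = 5.180×10^5 km.
Applying v² = μ(2/r − 1/a_t): v = 1.746 km/s.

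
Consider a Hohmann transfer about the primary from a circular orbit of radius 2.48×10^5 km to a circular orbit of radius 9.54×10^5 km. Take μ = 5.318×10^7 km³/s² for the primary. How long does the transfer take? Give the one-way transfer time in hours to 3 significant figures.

The Hohmann ellipse has a_t = (r₁ + r₂)/2 = 6.010×10^5 km.
Transfer time t = π√(a_t³/μ) = π√((6.010×10^5)³ / 5.318×10^7) = 2.0072×10^5 s.
Converting: 2.0072×10^5 s ÷ 3600 s/hour = 55.8 hours.

t = 55.8 hours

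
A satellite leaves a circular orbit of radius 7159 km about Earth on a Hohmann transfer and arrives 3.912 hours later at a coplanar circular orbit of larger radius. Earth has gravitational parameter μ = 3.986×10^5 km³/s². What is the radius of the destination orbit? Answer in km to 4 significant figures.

r₂ = 32860 km

Transfer time t = 3.912 hours = 14083.2 s, and t = π√(a_t³/μ).
So a_t = (μ t²/π²)^(1/3) = (3.986×10^5 × (14083.2)² / π²)^(1/3) = 20008 km.
Since a_t = (r₁ + r₂)/2, r₂ = 2a_t − r₁ = 2×20008 − 7159 = 32857 km.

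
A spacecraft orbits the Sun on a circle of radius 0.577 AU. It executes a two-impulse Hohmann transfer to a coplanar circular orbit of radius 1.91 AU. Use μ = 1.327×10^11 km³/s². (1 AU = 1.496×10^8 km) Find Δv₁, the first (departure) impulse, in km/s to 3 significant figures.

Δv₁ = 9.38 km/s

In km: r₁ = 0.577 × 1.496×10^8 = 8.63192×10^7 km; r₂ = 1.91 × 1.496×10^8 = 2.85736×10^8 km.
Transfer-ellipse semi-major axis a_t = (r₁ + r₂)/2 = (8.63192×10^7 + 2.85736×10^8)/2 = 1.860276×10^8 km.
On the circular orbit at r = 8.63192×10^7 km, v_c = √(μ/r) = 39.2086 km/s.
Transfer-orbit speed at the same r (vis-viva, a = a_t): v_t = √[μ(2/r − 1/a_t)] = 48.5932 km/s.
Δv₁ = |v_t − v_c| = |48.5932 − 39.2086| = 9.385 km/s.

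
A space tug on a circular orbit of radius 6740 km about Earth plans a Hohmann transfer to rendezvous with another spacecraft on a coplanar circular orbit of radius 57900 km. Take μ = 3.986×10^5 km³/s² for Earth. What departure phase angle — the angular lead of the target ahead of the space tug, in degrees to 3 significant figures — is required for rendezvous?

φ = 105°

The Hohmann ellipse has a_t = (r₁ + r₂)/2 = 32320 km.
Transfer time t = π√(a_t³/μ) = 28910 s.
Target angular speed ω₂ = √(μ/r₂³) = 4.532×10^-5 rad/s.
Angle swept by the target during transfer: ω₂·t = 1.3102 rad = 75.07°.
The space tug traverses 180° on the transfer ellipse, so the target must lead by 180° − 75.07° = 105°.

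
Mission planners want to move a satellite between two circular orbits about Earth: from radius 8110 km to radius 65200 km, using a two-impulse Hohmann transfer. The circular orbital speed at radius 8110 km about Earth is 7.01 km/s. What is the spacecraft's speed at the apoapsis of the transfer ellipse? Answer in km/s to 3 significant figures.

From the circular-orbit relation v² = μ/r at r = 8110 km: μ = v²r = (7.01)² × 8110 = 3.98526×10^5 km³/s².
Semi-major axis of the transfer orbit: a_t = (8110 + 65200)/2 = 36655 km.
The apoapsis of the transfer ellipse is at r = 65200 km.
Applying v² = μ(2/r − 1/a_t): v = 1.163 km/s.

v = 1.16 km/s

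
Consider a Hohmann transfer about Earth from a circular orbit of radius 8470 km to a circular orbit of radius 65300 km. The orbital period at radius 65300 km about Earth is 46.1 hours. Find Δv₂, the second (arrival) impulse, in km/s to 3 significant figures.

Δv₂ = 1.29 km/s

From Kepler's third law T² = 4π²r³/μ at r = 65300 km, T = 46.1 hours = 46.1 × 3600 s = 1.6596×10^5 s: μ = 4π²r³/T² = 3.99110×10^5 km³/s².
Transfer-ellipse semi-major axis a_t = (r₁ + r₂)/2 = (8470 + 65300)/2 = 36885 km.
On the circular orbit at r = 65300 km, v_c = √(μ/r) = 2.47223 km/s.
Vis-viva on the transfer ellipse at r = 65300 km gives v_t = √[μ(2/r − 1/a_t)] = 1.18469 km/s.
Δv₂ = |v_t − v_c| = |1.18469 − 2.47223| = 1.288 km/s.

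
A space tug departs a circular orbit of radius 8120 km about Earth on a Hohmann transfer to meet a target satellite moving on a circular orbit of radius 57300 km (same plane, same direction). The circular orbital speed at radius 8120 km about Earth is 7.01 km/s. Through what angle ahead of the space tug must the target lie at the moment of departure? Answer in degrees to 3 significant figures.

φ = 102°

From the circular-orbit relation v² = μ/r at r = 8120 km: μ = v²r = (7.01)² × 8120 = 3.99018×10^5 km³/s².
The Hohmann ellipse has a_t = (r₁ + r₂)/2 = 32710 km.
The half-period of the transfer ellipse is t = π√(a_t³/μ) = 29420 s.
The target's mean motion on its circular orbit is ω₂ = √(μ/r₂³) = 4.605×10^-5 rad/s.
Angle swept by the target during transfer: ω₂·t = 1.355 rad = 77.64°.
The space tug traverses 180° on the transfer ellipse, so the target must lead by 180° − 77.64° = 102°.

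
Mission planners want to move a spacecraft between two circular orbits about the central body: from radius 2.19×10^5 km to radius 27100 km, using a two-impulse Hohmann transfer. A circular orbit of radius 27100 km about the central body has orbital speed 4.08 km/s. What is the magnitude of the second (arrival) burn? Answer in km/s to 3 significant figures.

Δv₂ = 1.36 km/s

From the circular-orbit relation v² = μ/r at r = 27100 km: μ = v²r = (4.08)² × 27100 = 4.51117×10^5 km³/s².
Transfer-ellipse semi-major axis a_t = (r₁ + r₂)/2 = (2.190×10^5 + 27100)/2 = 1.2305×10^5 km.
On the circular orbit at r = 27100 km, v_c = √(μ/r) = 4.080 km/s.
Vis-viva on the transfer ellipse at r = 27100 km gives v_t = √[μ(2/r − 1/a_t)] = 5.443 km/s.
Δv₂ = |v_t − v_c| = |5.443 − 4.080| = 1.363 km/s.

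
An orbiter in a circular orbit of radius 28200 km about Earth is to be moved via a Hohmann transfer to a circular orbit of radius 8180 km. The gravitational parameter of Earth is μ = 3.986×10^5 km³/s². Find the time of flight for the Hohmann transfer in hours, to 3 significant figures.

Semi-major axis of the transfer orbit: a_t = (28200 + 8180)/2 = 18190 km.
By Kepler's third law the transfer-orbit period is T = 2π√(a_t³/μ), so t = T/2 = 12210 s.
Converting: 12210 s ÷ 3600 s/hour = 3.39 hours.

t = 3.39 hours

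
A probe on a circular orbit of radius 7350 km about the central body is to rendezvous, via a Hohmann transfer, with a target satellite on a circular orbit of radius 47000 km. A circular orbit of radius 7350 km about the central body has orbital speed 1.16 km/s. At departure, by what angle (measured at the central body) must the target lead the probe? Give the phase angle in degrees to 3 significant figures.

φ = 101°

From the circular-orbit relation v² = μ/r at r = 7350 km: μ = v²r = (1.16)² × 7350 = 9890.16 km³/s².
Transfer-ellipse semi-major axis a_t = (r₁ + r₂)/2 = (7350 + 47000)/2 = 27175 km.
The half-period of the transfer ellipse is t = π√(a_t³/μ) = 1.4152×10^5 s.
Target angular speed ω₂ = √(μ/r₂³) = 9.7601×10^-6 rad/s.
Angle swept by the target during transfer: ω₂·t = 1.3812 rad = 79.14°.
The probe traverses 180° on the transfer ellipse, so the target must lead by 180° − 79.14° = 101°.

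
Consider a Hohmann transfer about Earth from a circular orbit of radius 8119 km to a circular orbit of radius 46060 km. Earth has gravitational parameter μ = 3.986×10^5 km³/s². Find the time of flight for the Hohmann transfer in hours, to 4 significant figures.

Transfer-ellipse semi-major axis a_t = (r₁ + r₂)/2 = (8119 + 46060)/2 = 27089.5 km.
By Kepler's third law the transfer-orbit period is T = 2π√(a_t³/μ), so t = T/2 = 22186 s.
Converting: 22186 s ÷ 3600 s/hour = 6.163 hours.

t = 6.163 hours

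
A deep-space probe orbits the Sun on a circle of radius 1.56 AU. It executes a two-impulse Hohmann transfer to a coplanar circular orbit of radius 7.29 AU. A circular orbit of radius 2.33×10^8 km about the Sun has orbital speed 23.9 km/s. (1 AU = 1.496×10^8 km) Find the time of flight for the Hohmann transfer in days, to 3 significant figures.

t = 1700 days

From the circular-orbit relation v² = μ/r at r = 2.33×10^8 km: μ = v²r = (23.9)² × 2.33×10^8 = 1.33092×10^11 km³/s².
In km: r₁ = 1.56 × 1.496×10^8 = 2.33376×10^8 km; r₂ = 7.29 × 1.496×10^8 = 1.090584×10^9 km.
Transfer-ellipse semi-major axis a_t = (r₁ + r₂)/2 = (2.33376×10^8 + 1.090584×10^9)/2 = 6.6198×10^8 km.
By Kepler's third law the transfer-orbit period is T = 2π√(a_t³/μ), so t = T/2 = 1.467×10^8 s.
Converting: 1.467×10^8 s ÷ 86400 s/day = 1700 days.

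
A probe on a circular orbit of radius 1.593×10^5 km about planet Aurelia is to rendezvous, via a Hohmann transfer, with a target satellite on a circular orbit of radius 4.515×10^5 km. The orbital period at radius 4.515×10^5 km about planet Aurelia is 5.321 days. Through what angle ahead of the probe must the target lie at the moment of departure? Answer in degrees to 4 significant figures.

From Kepler's third law T² = 4π²r³/μ at r = 4.515×10^5 km, T = 5.321 days = 5.321 × 86400 s = 4.597344×10^5 s: μ = 4π²r³/T² = 1.71917×10^7 km³/s².
Transfer-ellipse semi-major axis a_t = (r₁ + r₂)/2 = (1.593×10^5 + 4.515×10^5)/2 = 3.054×10^5 km.
The half-period of the transfer ellipse is t = π√(a_t³/μ) = 1.2788×10^5 s.
Target angular speed ω₂ = √(μ/r₂³) = 1.3667×10^-5 rad/s.
Angle swept by the target during transfer: ω₂·t = 1.7477 rad = 100.14°.
The probe traverses 180° on the transfer ellipse, so the target must lead by 180° − 100.14° = 79.86°.

φ = 79.86°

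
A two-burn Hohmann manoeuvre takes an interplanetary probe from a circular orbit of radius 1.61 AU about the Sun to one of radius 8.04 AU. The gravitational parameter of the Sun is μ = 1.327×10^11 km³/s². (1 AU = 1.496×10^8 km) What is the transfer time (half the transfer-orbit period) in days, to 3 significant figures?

In km: r₁ = 1.61 × 1.496×10^8 = 2.40856×10^8 km; r₂ = 8.04 × 1.496×10^8 = 1.202784×10^9 km.
Semi-major axis of the transfer orbit: a_t = (2.40856×10^8 + 1.202784×10^9)/2 = 7.2182×10^8 km.
By Kepler's third law the transfer-orbit period is T = 2π√(a_t³/μ), so t = T/2 = 1.672×10^8 s.
Converting: 1.672×10^8 s ÷ 86400 s/day = 1940 days.

t = 1940 days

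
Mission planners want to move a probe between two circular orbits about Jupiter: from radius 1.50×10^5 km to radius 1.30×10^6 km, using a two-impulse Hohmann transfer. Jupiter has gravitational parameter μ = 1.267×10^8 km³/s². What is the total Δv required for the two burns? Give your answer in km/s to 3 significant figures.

Transfer-ellipse semi-major axis a_t = (r₁ + r₂)/2 = (1.500×10^5 + 1.300×10^6)/2 = 7.250×10^5 km.
Circular speed at r₁: v₁ = √(μ/r₁) = √(1.267×10^8/1.500×10^5) = 29.0631 km/s.
Transfer-orbit speed at r₁ (vis-viva): v_p = √[μ(2/r₁ − 1/a_t)] = 38.9175 km/s.
First burn Δv₁ = |v_p − v₁| = 9.854 km/s.
At r₂, v₂ = √(μ/r₂) = 9.872 km/s.
Transfer-orbit speed at r₂: v_a = √[μ(2/r₂ − 1/a_t)] = 4.490 km/s.
Second burn Δv₂ = |v₂ − v_a| = 5.382 km/s.
Total Δv = Δv₁ + Δv₂ = 15.24 km/s.

Δv = 15.2 km/s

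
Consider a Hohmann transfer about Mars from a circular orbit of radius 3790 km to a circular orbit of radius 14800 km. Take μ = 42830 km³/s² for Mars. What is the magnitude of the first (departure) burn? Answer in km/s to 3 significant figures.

Semi-major axis of the transfer orbit: a_t = (3790 + 14800)/2 = 9295 km.
Circular speed at r = 3790 km: v_c = √(μ/r) = 3.3617 km/s.
Vis-viva on the transfer ellipse at r = 3790 km gives v_t = √[μ(2/r − 1/a_t)] = 4.2419 km/s.
Δv₁ = |v_t − v_c| = |4.2419 − 3.3617| = 0.8802 km/s.

Δv₁ = 0.880 km/s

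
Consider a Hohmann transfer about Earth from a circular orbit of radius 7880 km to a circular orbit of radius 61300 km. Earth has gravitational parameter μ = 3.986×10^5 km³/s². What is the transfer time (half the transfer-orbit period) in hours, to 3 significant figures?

Semi-major axis of the transfer orbit: a_t = (7880 + 61300)/2 = 34590 km.
Half the transfer-orbit period gives t = π√(a_t³/μ) = 32010 s.
Converting: 32010 s ÷ 3600 s/hour = 8.89 hours.

t = 8.89 hours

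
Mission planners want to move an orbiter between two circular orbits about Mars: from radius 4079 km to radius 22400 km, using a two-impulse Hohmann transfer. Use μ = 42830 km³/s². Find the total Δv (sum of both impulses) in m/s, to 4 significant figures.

The Hohmann ellipse has a_t = (r₁ + r₂)/2 = 13239.5 km.
At r₁ the circular-orbit speed is v₁ = √(μ/r₁) = 3.2404 km/s.
Transfer-orbit speed at r₁ (v² = μ(2/r − 1/a)): v_p = √[μ(2/r₁ − 1/a_t)] = 4.2149 km/s.
First burn Δv₁ = |v_p − v₁| = 0.9745 km/s.
At r₂, v₂ = √(μ/r₂) = 1.38277 km/s.
Transfer-orbit speed at r₂: v_a = √[μ(2/r₂ − 1/a_t)] = 0.767522 km/s.
Second burn Δv₂ = |v₂ − v_a| = 0.6152 km/s.
Total Δv = Δv₁ + Δv₂ = 1.590 km/s.

Δv = 1590 m/s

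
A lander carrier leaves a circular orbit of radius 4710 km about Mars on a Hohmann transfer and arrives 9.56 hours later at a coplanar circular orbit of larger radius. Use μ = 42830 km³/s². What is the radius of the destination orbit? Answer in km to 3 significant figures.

Transfer time t = 9.56 hours = 34416 s, and t = π√(a_t³/μ).
So a_t = (μ t²/π²)^(1/3) = (42830 × (34416)² / π²)^(1/3) = 17258 km.
Since a_t = (r₁ + r₂)/2, r₂ = 2a_t − r₁ = 2×17258 − 4710 = 29806 km.

r₂ = 29800 km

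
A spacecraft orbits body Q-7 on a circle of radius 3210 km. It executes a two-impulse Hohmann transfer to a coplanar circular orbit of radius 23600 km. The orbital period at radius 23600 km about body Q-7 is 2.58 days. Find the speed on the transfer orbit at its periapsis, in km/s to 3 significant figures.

From Kepler's third law T² = 4π²r³/μ at r = 23600 km, T = 2.58 days = 2.58 × 86400 s = 2.22912×10^5 s: μ = 4π²r³/T² = 10443.1 km³/s².
Semi-major axis of the transfer orbit: a_t = (3210 + 23600)/2 = 13405 km.
The periapsis of the transfer ellipse is at r = 3210 km.
Applying v² = μ(2/r − 1/a_t): v = 2.393 km/s.

v = 2.39 km/s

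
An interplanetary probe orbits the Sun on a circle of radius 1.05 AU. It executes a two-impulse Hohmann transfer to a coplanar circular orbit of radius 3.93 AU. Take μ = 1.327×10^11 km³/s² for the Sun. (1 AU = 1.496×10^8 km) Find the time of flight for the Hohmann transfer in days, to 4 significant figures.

t = 717.6 days

In km: r₁ = 1.05 × 1.496×10^8 = 1.5708×10^8 km; r₂ = 3.93 × 1.496×10^8 = 5.87928×10^8 km.
Semi-major axis of the transfer orbit: a_t = (1.5708×10^8 + 5.87928×10^8)/2 = 3.72504×10^8 km.
By Kepler's third law the transfer-orbit period is T = 2π√(a_t³/μ), so t = T/2 = 6.200×10^7 s.
Converting: 6.200×10^7 s ÷ 86400 s/day = 717.6 days.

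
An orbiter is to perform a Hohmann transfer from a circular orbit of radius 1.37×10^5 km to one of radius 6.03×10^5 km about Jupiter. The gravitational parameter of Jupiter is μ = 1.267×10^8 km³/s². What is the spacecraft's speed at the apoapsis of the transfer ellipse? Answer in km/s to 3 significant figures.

The Hohmann ellipse has a_t = (r₁ + r₂)/2 = 3.700×10^5 km.
At apoapsis, r = 6.030×10^5 km.
Vis-viva: v = √[μ(2/r − 1/a_t)] = √[1.267×10^8 × (2/6.030×10^5 − 1/3.700×10^5)] = 8.820 km/s.

v = 8.82 km/s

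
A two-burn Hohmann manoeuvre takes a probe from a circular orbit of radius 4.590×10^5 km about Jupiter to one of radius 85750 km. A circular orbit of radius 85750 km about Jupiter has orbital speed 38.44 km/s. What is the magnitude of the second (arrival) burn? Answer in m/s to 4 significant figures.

From the circular-orbit relation v² = μ/r at r = 85750 km: μ = v²r = (38.44)² × 85750 = 1.26707×10^8 km³/s².
Transfer-ellipse semi-major axis a_t = (r₁ + r₂)/2 = (4.590×10^5 + 85750)/2 = 2.72375×10^5 km.
On the circular orbit at r = 85750 km, v_c = √(μ/r) = 38.44 km/s.
Transfer-orbit speed at the same r (vis-viva, a = a_t): v_t = √[μ(2/r − 1/a_t)] = 49.90 km/s.
Δv₂ = |v_t − v_c| = |49.90 − 38.44| = 11.46 km/s.

Δv₂ = 11460 m/s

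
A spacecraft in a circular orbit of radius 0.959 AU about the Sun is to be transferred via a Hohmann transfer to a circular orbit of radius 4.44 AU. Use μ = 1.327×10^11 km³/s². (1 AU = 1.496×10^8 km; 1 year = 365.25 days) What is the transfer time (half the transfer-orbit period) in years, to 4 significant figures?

t = 2.218 years

In km: r₁ = 0.959 × 1.496×10^8 = 1.434664×10^8 km; r₂ = 4.44 × 1.496×10^8 = 6.64224×10^8 km.
Transfer-ellipse semi-major axis a_t = (r₁ + r₂)/2 = (1.434664×10^8 + 6.64224×10^8)/2 = 4.038452×10^8 km.
By Kepler's third law the transfer-orbit period is T = 2π√(a_t³/μ), so t = T/2 = 6.999×10^7 s.
Converting: 6.999×10^7 s ÷ 3.15576×10^7 s/year (365.25 × 86400) = 2.218 years.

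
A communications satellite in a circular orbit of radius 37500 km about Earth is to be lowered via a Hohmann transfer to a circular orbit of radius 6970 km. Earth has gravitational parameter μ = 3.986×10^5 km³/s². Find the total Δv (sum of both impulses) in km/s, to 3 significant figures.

The Hohmann ellipse has a_t = (r₁ + r₂)/2 = 22235 km.
At r₁ the circular-orbit speed is v₁ = √(μ/r₁) = 3.2603 km/s.
Transfer-orbit speed at r₁ (vis-viva): v_a = √[μ(2/r₁ − 1/a_t)] = 1.8254 km/s.
First burn Δv₁ = |v_a − v₁| = 1.43490 km/s.
At r₂, v₂ = √(μ/r₂) = 7.5622714 km/s.
Transfer-orbit speed at r₂: v_p = √[μ(2/r₂ − 1/a_t)] = 9.8208556 km/s.
Second burn Δv₂ = |v₂ − v_p| = 2.25858 km/s.
Total Δv = Δv₁ + Δv₂ = 3.693 km/s.

Δv = 3.69 km/s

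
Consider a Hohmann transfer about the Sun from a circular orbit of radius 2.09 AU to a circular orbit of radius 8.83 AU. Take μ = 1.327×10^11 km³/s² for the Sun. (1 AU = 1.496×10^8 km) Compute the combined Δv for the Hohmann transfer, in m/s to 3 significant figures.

In km: r₁ = 2.09 × 1.496×10^8 = 3.12664×10^8 km; r₂ = 8.83 × 1.496×10^8 = 1.320968×10^9 km.
Transfer-ellipse semi-major axis a_t = (r₁ + r₂)/2 = (3.12664×10^8 + 1.320968×10^9)/2 = 8.16816×10^8 km.
Circular speed at r₁: v₁ = √(μ/r₁) = √(1.327×10^11/3.12664×10^8) = 20.6014 km/s.
On the transfer ellipse at r₁, vis-viva gives v_p = √[μ(2/r₁ − 1/a_t)] = 26.1987 km/s.
First burn Δv₁ = |v_p − v₁| = 5.597 km/s.
Circular speed at r₂: v₂ = √(μ/r₂) = 10.023 km/s.
Transfer-orbit speed at r₂: v_a = √[μ(2/r₂ − 1/a_t)] = 6.2011 km/s.
Second burn Δv₂ = |v₂ − v_a| = 3.822 km/s.
Δv = Δv₁ + Δv₂ = 5.597 + 3.822 = 9.419 km/s.

Δv = 9420 m/s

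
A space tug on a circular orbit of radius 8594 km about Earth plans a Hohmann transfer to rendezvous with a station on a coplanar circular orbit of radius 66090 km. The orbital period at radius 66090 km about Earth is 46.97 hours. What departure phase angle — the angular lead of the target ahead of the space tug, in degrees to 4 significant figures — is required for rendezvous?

φ = 103.6°

From Kepler's third law T² = 4π²r³/μ at r = 66090 km, T = 46.97 hours = 46.97 × 3600 s = 1.69092×10^5 s: μ = 4π²r³/T² = 3.98585×10^5 km³/s².
Semi-major axis of the transfer orbit: a_t = (8594 + 66090)/2 = 37342 km.
Transfer time t = π√(a_t³/μ) = 35908 s.
Target angular speed ω₂ = √(μ/r₂³) = 3.7158×10^-5 rad/s.
Angle swept by the target during transfer: ω₂·t = 1.33427 rad = 76.448°.
The space tug traverses 180° on the transfer ellipse, so the target must lead by 180° − 76.448° = 103.6°.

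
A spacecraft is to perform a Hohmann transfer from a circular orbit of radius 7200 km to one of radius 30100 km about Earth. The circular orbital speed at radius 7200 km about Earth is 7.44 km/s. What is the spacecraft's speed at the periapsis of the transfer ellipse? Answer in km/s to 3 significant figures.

v = 9.45 km/s

From the circular-orbit relation v² = μ/r at r = 7200 km: μ = v²r = (7.44)² × 7200 = 3.98546×10^5 km³/s².
The Hohmann ellipse has a_t = (r₁ + r₂)/2 = 18650 km.
At periapsis, r = 7200 km.
Applying v² = μ(2/r − 1/a_t): v = 9.452 km/s.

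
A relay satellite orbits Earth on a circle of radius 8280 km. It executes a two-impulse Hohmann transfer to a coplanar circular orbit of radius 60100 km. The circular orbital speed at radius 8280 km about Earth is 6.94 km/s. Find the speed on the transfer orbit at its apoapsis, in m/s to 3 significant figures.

From the circular-orbit relation v² = μ/r at r = 8280 km: μ = v²r = (6.94)² × 8280 = 3.98795×10^5 km³/s².
Semi-major axis of the transfer orbit: a_t = (8280 + 60100)/2 = 34190 km.
The apoapsis of the transfer ellipse is at r = 60100 km.
Vis-viva: v = √[μ(2/r − 1/a_t)] = √[3.98795×10^5 × (2/60100 − 1/34190)] = 1.268 km/s.

v = 1270 m/s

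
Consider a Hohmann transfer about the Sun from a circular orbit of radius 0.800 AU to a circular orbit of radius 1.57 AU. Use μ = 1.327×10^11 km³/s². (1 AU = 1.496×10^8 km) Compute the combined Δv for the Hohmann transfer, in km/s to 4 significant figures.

In km: r₁ = 0.800 × 1.496×10^8 = 1.1968×10^8 km; r₂ = 1.57 × 1.496×10^8 = 2.34872×10^8 km.
The Hohmann ellipse has a_t = (r₁ + r₂)/2 = 1.77276×10^8 km.
At r₁ the circular-orbit speed is v₁ = √(μ/r₁) = 33.2985 km/s.
On the transfer ellipse at r₁, v² = μ(2/r − 1/a) gives v_p = √[μ(2/r₁ − 1/a_t)] = 38.3279 km/s.
First burn Δv₁ = |v_p − v₁| = 5.0294 km/s.
Circular speed at r₂: v₂ = √(μ/r₂) = 23.7695 km/s.
Transfer-orbit speed at r₂: v_a = √[μ(2/r₂ − 1/a_t)] = 19.5302 km/s.
Second burn Δv₂ = |v₂ − v_a| = 4.2393 km/s.
Δv = Δv₁ + Δv₂ = 5.0294 + 4.2393 = 9.269 km/s.

Δv = 9.269 km/s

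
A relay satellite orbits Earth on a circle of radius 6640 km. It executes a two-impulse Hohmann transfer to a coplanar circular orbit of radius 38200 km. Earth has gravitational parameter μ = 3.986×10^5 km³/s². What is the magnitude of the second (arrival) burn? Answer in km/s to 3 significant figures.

Transfer-ellipse semi-major axis a_t = (r₁ + r₂)/2 = (6640 + 38200)/2 = 22420 km.
On the circular orbit at r = 38200 km, v_c = √(μ/r) = 3.230 km/s.
Vis-viva on the transfer ellipse at r = 38200 km gives v_t = √[μ(2/r − 1/a_t)] = 1.758 km/s.
Δv₂ = |v_t − v_c| = |1.758 − 3.230| = 1.472 km/s.

Δv₂ = 1.47 km/s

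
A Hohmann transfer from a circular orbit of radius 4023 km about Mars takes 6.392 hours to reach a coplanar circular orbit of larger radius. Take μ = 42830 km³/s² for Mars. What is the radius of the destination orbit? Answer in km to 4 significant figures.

r₂ = 22370 km

Transfer time t = 6.392 hours = 23011.2 s, and t = π√(a_t³/μ).
So a_t = (μ t²/π²)^(1/3) = (42830 × (23011.2)² / π²)^(1/3) = 13196 km.
Since a_t = (r₁ + r₂)/2, r₂ = 2a_t − r₁ = 2×13196 − 4023 = 22369 km.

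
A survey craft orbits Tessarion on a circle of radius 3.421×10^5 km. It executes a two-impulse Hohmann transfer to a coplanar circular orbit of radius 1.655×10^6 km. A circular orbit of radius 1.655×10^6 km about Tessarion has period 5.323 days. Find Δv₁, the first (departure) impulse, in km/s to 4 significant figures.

Δv₁ = 14.29 km/s

From Kepler's third law T² = 4π²r³/μ at r = 1.655×10^6 km, T = 5.323 days = 5.323 × 86400 s = 4.599072×10^5 s: μ = 4π²r³/T² = 8.46084×10^8 km³/s².
Transfer-ellipse semi-major axis a_t = (r₁ + r₂)/2 = (3.421×10^5 + 1.655×10^6)/2 = 9.9855×10^5 km.
On the circular orbit at r = 3.421×10^5 km, v_c = √(μ/r) = 49.73 km/s.
Transfer-orbit speed at the same r (vis-viva, a = a_t): v_t = √[μ(2/r − 1/a_t)] = 64.02 km/s.
Δv₁ = |v_t − v_c| = |64.02 − 49.73| = 14.29 km/s.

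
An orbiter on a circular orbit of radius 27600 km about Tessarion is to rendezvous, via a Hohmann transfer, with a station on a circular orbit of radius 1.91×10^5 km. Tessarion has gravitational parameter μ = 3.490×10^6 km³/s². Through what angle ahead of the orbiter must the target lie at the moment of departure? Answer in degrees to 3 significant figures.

φ = 102°

Transfer-ellipse semi-major axis a_t = (r₁ + r₂)/2 = (27600 + 1.910×10^5)/2 = 1.093×10^5 km.
Transfer time t = π√(a_t³/μ) = 60770 s.
Target angular speed ω₂ = √(μ/r₂³) = 2.238×10^-5 rad/s.
Angle swept by the target during transfer: ω₂·t = 1.360 rad = 77.92°.
Arrival is 180° from departure on the ellipse, so φ = 180° − 77.92° = 102°.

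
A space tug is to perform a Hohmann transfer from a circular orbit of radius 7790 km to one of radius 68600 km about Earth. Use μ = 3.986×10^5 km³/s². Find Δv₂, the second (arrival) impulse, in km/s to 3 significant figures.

Δv₂ = 1.32 km/s

Semi-major axis of the transfer orbit: a_t = (7790 + 68600)/2 = 38195 km.
On the circular orbit at r = 68600 km, v_c = √(μ/r) = 2.4105 km/s.
Transfer-orbit speed at the same r (vis-viva, a = a_t): v_t = √[μ(2/r − 1/a_t)] = 1.0886 km/s.
Δv₂ = |v_t − v_c| = |1.0886 − 2.4105| = 1.322 km/s.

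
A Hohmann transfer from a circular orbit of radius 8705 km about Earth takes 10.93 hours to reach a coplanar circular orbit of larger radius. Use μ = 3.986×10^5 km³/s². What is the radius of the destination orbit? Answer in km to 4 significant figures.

r₂ = 70680 km

Transfer time t = 10.93 hours = 39348 s, and t = π√(a_t³/μ).
So a_t = (μ t²/π²)^(1/3) = (3.986×10^5 × (39348)² / π²)^(1/3) = 39691 km.
Since a_t = (r₁ + r₂)/2, r₂ = 2a_t − r₁ = 2×39691 − 8705 = 70677 km.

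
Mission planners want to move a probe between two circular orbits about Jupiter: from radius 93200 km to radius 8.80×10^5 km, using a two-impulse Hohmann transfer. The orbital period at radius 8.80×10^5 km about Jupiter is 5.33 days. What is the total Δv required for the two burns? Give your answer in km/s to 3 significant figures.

From Kepler's third law T² = 4π²r³/μ at r = 8.80×10^5 km, T = 5.33 days = 5.33 × 86400 s = 4.60512×10^5 s: μ = 4π²r³/T² = 1.26860×10^8 km³/s².
The Hohmann ellipse has a_t = (r₁ + r₂)/2 = 4.866×10^5 km.
Circular speed at r₁: v₁ = √(μ/r₁) = √(1.26860×10^8/93200) = 36.89 km/s.
On the transfer ellipse at r₁, vis-viva gives v_p = √[μ(2/r₁ − 1/a_t)] = 49.61 km/s.
First burn Δv₁ = |v_p − v₁| = 12.72 km/s.
At r₂, v₂ = √(μ/r₂) = 12.007 km/s.
Transfer-orbit speed at r₂: v_a = √[μ(2/r₂ − 1/a_t)] = 5.2546 km/s.
Second burn Δv₂ = |v₂ − v_a| = 6.752 km/s.
Δv = Δv₁ + Δv₂ = 12.72 + 6.752 = 19.47 km/s.

Δv = 19.5 km/s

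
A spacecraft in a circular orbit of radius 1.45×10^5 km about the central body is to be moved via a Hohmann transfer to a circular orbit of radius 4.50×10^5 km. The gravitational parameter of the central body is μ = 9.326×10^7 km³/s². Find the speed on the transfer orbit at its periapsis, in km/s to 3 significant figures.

Semi-major axis of the transfer orbit: a_t = (1.450×10^5 + 4.500×10^5)/2 = 2.975×10^5 km.
At periapsis, r = 1.450×10^5 km.
From the vis-viva equation, v = √[μ(2/r − 1/a_t)] = 31.19 km/s.

v = 31.2 km/s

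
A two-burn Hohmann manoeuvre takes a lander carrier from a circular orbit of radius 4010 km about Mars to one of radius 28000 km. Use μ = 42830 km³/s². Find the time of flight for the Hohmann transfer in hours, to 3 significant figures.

Transfer-ellipse semi-major axis a_t = (r₁ + r₂)/2 = (4010 + 28000)/2 = 16005 km.
Half the transfer-orbit period gives t = π√(a_t³/μ) = 30740 s.
Converting: 30740 s ÷ 3600 s/hour = 8.54 hours.

t = 8.54 hours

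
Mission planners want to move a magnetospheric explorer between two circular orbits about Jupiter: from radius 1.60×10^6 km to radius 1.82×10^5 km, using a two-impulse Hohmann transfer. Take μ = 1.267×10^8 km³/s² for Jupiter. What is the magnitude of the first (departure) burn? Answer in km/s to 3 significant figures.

Semi-major axis of the transfer orbit: a_t = (1.600×10^6 + 1.820×10^5)/2 = 8.910×10^5 km.
On the circular orbit at r = 1.600×10^6 km, v_c = √(μ/r) = 8.899 km/s.
Transfer-orbit speed at the same r (vis-viva, a = a_t): v_t = √[μ(2/r − 1/a_t)] = 4.022 km/s.
Δv₁ = |v_t − v_c| = |4.022 − 8.899| = 4.877 km/s.

Δv₁ = 4.88 km/s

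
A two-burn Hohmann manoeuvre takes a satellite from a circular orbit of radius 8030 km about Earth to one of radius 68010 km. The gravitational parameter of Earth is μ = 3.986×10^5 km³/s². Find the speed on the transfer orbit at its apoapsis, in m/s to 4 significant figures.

v = 1113 m/s

Semi-major axis of the transfer orbit: a_t = (8030 + 68010)/2 = 38020 km.
The apoapsis of the transfer ellipse is at r = 68010 km.
From the vis-viva equation, v = √[μ(2/r − 1/a_t)] = 1.113 km/s.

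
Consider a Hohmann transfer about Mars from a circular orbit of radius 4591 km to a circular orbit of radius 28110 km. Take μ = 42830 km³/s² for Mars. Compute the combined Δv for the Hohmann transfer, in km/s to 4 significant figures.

Semi-major axis of the transfer orbit: a_t = (4591 + 28110)/2 = 16350.5 km.
At r₁ the circular-orbit speed is v₁ = √(μ/r₁) = 3.05436 km/s.
Transfer-orbit speed at r₁ (v² = μ(2/r − 1/a)): v_p = √[μ(2/r₁ − 1/a_t)] = 4.00484 km/s.
First burn Δv₁ = |v_p − v₁| = 0.9505 km/s.
Circular speed at r₂: v₂ = √(μ/r₂) = 1.2344 km/s.
Transfer-orbit speed at r₂: v_a = √[μ(2/r₂ − 1/a_t)] = 0.65408 km/s.
Second burn Δv₂ = |v₂ − v_a| = 0.5803 km/s.
Δv = Δv₁ + Δv₂ = 0.9505 + 0.5803 = 1.531 km/s.

Δv = 1.531 km/s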